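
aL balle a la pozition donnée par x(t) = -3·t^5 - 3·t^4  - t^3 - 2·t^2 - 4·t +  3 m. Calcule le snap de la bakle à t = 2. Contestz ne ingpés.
Starting from position x(t) = -3·t^5 - 3·t^4 - t^3 - 2·t^2 - 4·t + 3, we take 4 derivatives. Taking d/dt of x(t), we find v(t) = -15·t^4 - 12·t^3 - 3·t^2 - 4·t - 4. Differentiating velocity, we get acceleration: a(t) = -60·t^3 - 36·t^2 - 6·t - 4. The derivative of acceleration gives jerk: j(t) = -180·t^2 - 72·t - 6. Taking d/dt of j(t), we find s(t) = -360·t - 72. Using s(t) = -360·t - 72 and substituting t = 2, we find s = -792.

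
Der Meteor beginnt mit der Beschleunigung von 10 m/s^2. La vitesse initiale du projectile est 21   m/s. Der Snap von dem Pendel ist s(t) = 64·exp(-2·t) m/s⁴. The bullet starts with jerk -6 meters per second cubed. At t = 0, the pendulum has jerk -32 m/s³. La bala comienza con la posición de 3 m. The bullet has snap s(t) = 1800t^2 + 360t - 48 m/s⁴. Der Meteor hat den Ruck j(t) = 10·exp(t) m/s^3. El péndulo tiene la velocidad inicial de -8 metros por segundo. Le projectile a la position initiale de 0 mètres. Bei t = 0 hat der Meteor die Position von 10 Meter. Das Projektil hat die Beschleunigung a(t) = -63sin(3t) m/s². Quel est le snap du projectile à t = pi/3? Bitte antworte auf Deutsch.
Wir müssen unsere Gleichung für die Beschleunigung a(t) = -63·sin(3·t) 2-mal ableiten. Durch Ableiten von der Beschleunigung erhalten wir den Ruck: j(t) = -189·cos(3·t). Die Ableitung von dem Ruck ergibt den Snap: s(t) = 567·sin(3·t). Aus der Gleichung für den Snap s(t) = 567·sin(3·t), setzen wir t = pi/3 ein und erhalten s = 0.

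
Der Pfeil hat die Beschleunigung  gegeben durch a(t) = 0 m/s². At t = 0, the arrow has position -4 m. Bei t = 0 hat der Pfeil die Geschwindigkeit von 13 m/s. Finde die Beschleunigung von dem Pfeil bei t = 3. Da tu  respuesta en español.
Usando a(t) = 0 y sustituyendo t = 3, encontramos a = 0.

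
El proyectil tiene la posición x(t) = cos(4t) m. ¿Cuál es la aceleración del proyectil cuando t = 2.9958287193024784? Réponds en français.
En partant de la position x(t) = cos(4·t), nous prenons 2 dérivées. La dérivée de la position donne la vitesse: v(t) = -4·sin(4·t). En dérivant la vitesse, nous obtenons l'accélération: a(t) = -16·cos(4·t). En utilisant a(t) = -16·cos(4·t) et en substituant t = 2.9958287193024784, nous trouvons a = -13.3565460827948.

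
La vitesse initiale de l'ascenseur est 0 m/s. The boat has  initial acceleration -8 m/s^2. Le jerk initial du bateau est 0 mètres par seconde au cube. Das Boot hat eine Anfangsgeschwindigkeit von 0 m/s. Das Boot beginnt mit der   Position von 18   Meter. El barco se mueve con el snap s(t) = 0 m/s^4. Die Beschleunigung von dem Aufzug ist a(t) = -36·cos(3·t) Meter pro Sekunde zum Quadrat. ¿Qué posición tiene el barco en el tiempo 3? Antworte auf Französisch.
Nous devons intégrer notre équation du snap s(t) = 0 4 fois. En intégrant le snap et en utilisant la condition initiale j(0) = 0, nous obtenons j(t) = 0. En intégrant le jerk et en utilisant la condition initiale a(0) = -8, nous obtenons a(t) = -8. En prenant ∫a(t)dt et en appliquant v(0) = 0, nous trouvons v(t) = -8·t. En intégrant la vitesse et en utilisant la condition initiale x(0) = 18, nous obtenons x(t) = 18 - 4·t^2. De l'équation de la position x(t) = 18 - 4·t^2, nous substituons t = 3 pour obtenir x = -18.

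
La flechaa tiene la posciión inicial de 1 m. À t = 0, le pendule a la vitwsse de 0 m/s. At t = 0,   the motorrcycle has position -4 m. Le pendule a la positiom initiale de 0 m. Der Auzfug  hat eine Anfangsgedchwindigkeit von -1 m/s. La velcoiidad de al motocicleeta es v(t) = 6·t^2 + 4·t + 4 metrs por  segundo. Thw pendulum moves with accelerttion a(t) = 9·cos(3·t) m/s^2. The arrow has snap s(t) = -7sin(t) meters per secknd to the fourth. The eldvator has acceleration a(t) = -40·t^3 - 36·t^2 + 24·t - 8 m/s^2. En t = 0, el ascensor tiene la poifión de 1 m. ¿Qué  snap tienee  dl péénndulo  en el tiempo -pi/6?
Para resolver esto, necesitamos tomar 2 derivadas de nuestra ecuación de la aceleración a(t) = 9·cos(3·t). Derivando la aceleración, obtenemos la sacudida: j(t) = -27·sin(3·t). La derivada de la sacudida da el snap: s(t) = -81·cos(3·t). Usando s(t) = -81·cos(3·t) y sustituyendo t = -pi/6, encontramos s = 0.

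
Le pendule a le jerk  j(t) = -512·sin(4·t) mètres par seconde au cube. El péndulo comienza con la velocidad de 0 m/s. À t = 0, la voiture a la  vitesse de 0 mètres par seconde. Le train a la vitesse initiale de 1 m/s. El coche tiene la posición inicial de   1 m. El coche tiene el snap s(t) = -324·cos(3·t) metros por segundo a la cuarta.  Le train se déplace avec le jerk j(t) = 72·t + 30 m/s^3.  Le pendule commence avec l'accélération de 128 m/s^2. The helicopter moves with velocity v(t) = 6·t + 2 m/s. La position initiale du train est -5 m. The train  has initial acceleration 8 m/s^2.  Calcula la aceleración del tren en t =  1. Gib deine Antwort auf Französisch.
En partant du jerk j(t) = 72·t + 30, nous prenons 1 intégrale. En prenant ∫j(t)dt et en appliquant a(0) = 8, nous trouvons a(t) = 36·t^2 + 30·t + 8. En utilisant a(t) = 36·t^2 + 30·t + 8 et en substituant t = 1, nous trouvons a = 74.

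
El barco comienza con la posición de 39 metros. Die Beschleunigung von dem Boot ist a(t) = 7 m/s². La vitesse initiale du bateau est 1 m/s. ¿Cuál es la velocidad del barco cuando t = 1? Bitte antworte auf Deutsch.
Ausgehend von der Beschleunigung a(t) = 7, nehmen wir 1 Stammfunktion. Die Stammfunktion von der Beschleunigung, mit v(0) = 1, ergibt die Geschwindigkeit: v(t) = 7·t + 1. Aus der Gleichung für die Geschwindigkeit v(t) = 7·t + 1, setzen wir t = 1 ein und erhalten v = 8.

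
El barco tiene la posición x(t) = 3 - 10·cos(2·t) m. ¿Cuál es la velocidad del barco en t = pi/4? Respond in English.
We must differentiate our position equation x(t) = 3 - 10·cos(2·t) 1 time. Differentiating position, we get velocity: v(t) = 20·sin(2·t). Using v(t) = 20·sin(2·t) and substituting t = pi/4, we find v = 20.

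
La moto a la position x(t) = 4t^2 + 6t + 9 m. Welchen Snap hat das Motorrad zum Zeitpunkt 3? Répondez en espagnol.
Debemos derivar nuestra ecuación de la posición x(t) = 4·t^2 + 6·t + 9 4 veces. Derivando la posición, obtenemos la velocidad: v(t) = 8·t + 6. La derivada de la velocidad da la aceleración: a(t) = 8. La derivada de la aceleración da la sacudida: j(t) = 0. La derivada de la sacudida da el snap: s(t) = 0. De la ecuación del snap s(t) = 0, sustituimos t = 3 para obtener s = 0.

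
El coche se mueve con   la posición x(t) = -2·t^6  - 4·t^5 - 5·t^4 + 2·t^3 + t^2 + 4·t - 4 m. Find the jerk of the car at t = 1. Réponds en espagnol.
Para resolver esto, necesitamos tomar 3 derivadas de nuestra ecuación de la posición x(t) = -2·t^6 - 4·t^5 - 5·t^4 + 2·t^3 + t^2 + 4·t - 4. La derivada de la posición da la velocidad: v(t) = -12·t^5 - 20·t^4 - 20·t^3 + 6·t^2 + 2·t + 4. Derivando la velocidad, obtenemos la aceleración: a(t) = -60·t^4 - 80·t^3 - 60·t^2 + 12·t + 2. La derivada de la aceleración da la sacudida: j(t) = -240·t^3 - 240·t^2 - 120·t + 12. Usando j(t) = -240·t^3 - 240·t^2 - 120·t + 12 y sustituyendo t = 1, encontramos j = -588.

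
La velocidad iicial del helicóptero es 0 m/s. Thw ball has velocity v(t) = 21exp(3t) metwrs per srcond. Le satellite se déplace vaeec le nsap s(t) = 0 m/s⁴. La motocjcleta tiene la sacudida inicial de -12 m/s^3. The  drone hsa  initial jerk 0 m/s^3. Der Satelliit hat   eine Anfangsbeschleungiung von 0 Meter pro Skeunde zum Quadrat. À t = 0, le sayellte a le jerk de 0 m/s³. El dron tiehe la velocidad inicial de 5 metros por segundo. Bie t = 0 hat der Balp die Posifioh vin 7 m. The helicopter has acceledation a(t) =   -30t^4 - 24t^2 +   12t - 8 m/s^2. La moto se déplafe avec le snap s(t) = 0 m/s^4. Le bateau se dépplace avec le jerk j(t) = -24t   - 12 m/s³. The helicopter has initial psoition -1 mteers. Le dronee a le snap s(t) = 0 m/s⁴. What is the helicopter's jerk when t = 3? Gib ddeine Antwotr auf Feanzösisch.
En partant de l'accélération a(t) = -30·t^4 - 24·t^2 + 12·t - 8, nous prenons 1 dérivée. En prenant d/dt de a(t), nous trouvons j(t) = -120·t^3 - 48·t + 12. De l'équation du jerk j(t) = -120·t^3 - 48·t + 12, nous substituons t = 3 pour obtenir j = -3372.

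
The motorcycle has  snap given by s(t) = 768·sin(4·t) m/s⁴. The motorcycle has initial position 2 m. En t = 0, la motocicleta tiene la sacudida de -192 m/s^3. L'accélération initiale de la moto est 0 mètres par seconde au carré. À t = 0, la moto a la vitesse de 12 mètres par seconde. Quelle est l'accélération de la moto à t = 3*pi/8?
Nous devons intégrer notre équation du snap s(t) = 768·sin(4·t) 2 fois. L'intégrale du snap est le jerk. En utilisant j(0) = -192, nous obtenons j(t) = -192·cos(4·t). En intégrant le jerk et en utilisant la condition initiale a(0) = 0, nous obtenons a(t) = -48·sin(4·t). En utilisant a(t) = -48·sin(4·t) et en substituant t = 3*pi/8, nous trouvons a = 48.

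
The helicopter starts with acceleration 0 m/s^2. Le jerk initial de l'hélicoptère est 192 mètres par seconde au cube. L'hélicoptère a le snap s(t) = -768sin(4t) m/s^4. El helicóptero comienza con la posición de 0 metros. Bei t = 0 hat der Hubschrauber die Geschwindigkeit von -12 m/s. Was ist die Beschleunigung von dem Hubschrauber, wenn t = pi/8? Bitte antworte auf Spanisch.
Para resolver esto, necesitamos tomar 2 integrales de nuestra ecuación del snap s(t) = -768·sin(4·t). Tomando ∫s(t)dt y aplicando j(0) = 192, encontramos j(t) = 192·cos(4·t). Tomando ∫j(t)dt y aplicando a(0) = 0, encontramos a(t) = 48·sin(4·t). Usando a(t) = 48·sin(4·t) y sustituyendo t = pi/8, encontramos a = 48.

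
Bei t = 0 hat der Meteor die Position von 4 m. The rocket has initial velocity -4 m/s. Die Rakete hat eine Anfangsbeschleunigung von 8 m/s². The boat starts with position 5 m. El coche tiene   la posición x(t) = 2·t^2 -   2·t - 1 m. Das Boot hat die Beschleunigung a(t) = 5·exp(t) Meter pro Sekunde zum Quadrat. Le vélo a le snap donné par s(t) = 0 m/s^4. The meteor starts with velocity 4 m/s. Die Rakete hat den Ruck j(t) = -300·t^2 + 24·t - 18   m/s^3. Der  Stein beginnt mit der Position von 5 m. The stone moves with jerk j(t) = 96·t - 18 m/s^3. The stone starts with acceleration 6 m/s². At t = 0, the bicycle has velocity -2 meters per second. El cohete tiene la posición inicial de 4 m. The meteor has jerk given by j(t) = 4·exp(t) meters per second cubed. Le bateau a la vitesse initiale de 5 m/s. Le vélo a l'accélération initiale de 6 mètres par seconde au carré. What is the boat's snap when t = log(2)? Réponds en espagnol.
Para resolver esto, necesitamos tomar 2 derivadas de nuestra ecuación de la aceleración a(t) = 5·exp(t). La derivada de la aceleración da la sacudida: j(t) = 5·exp(t). Tomando d/dt de j(t), encontramos s(t) = 5·exp(t). Tenemos el snap s(t) = 5·exp(t). Sustituyendo t = log(2): s(log(2)) = 10.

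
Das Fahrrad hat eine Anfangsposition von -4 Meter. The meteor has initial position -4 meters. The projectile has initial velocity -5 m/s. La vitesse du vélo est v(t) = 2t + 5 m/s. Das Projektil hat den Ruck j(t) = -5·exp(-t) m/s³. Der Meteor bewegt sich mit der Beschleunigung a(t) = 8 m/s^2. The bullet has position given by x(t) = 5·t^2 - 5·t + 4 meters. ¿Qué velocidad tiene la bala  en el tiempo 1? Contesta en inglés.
We must differentiate our position equation x(t) = 5·t^2 - 5·t + 4 1 time. Differentiating position, we get velocity: v(t) = 10·t - 5. From the given velocity equation v(t) = 10·t - 5, we substitute t = 1 to get v = 5.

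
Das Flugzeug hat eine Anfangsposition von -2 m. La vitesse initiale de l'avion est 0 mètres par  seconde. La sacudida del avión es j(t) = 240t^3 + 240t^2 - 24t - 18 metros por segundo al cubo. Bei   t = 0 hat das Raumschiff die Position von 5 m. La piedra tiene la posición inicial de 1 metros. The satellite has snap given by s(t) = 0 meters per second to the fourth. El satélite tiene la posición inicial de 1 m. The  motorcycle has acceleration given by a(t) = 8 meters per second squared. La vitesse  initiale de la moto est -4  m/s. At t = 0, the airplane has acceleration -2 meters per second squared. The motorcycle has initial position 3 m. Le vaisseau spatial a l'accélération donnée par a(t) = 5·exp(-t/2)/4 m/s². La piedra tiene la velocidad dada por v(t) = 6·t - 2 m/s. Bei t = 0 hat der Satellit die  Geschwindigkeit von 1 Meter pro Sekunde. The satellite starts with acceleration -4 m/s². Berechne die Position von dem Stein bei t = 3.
Ausgehend von der Geschwindigkeit v(t) = 6·t - 2, nehmen wir 1 Stammfunktion. Mit ∫v(t)dt und Anwendung von x(0) = 1, finden wir x(t) = 3·t^2 - 2·t + 1. Mit x(t) = 3·t^2 - 2·t + 1 und Einsetzen von t = 3, finden wir x = 22.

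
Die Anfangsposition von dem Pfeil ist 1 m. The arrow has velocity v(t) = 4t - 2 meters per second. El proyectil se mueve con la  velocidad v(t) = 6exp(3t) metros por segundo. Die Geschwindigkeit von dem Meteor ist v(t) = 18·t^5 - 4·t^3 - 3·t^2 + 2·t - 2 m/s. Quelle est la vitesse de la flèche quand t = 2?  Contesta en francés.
Nous avons la vitesse v(t) = 4·t - 2. En substituant t = 2: v(2) = 6.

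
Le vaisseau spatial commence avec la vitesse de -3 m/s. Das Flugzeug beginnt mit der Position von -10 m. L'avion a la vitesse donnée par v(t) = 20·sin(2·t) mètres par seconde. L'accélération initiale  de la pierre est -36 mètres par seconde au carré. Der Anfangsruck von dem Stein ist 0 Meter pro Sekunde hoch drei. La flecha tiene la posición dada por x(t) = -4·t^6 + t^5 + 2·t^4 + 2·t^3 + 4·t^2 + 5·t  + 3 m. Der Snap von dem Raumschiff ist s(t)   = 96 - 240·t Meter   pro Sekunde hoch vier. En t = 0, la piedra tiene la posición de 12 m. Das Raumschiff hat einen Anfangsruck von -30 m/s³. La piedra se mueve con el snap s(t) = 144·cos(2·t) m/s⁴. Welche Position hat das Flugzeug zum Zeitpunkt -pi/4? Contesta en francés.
Pour résoudre ceci, nous devons prendre 1 intégrale de notre équation de la vitesse v(t) = 20·sin(2·t). En prenant ∫v(t)dt et en appliquant x(0) = -10, nous trouvons x(t) = -10·cos(2·t). De l'équation de la position x(t) = -10·cos(2·t), nous substituons t = -pi/4 pour obtenir x = 0.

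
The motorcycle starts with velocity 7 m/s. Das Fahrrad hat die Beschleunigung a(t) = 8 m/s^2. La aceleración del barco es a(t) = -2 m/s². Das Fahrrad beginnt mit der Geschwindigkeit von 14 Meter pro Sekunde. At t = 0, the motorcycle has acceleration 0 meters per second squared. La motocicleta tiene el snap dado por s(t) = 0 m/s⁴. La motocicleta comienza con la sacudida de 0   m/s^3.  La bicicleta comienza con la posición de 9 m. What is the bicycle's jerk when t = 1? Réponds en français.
Nous devons dériver notre équation de l'accélération a(t) = 8 1 fois. En dérivant l'accélération, nous obtenons le jerk: j(t) = 0. Nous avons le jerk j(t) = 0. En substituant t = 1: j(1) = 0.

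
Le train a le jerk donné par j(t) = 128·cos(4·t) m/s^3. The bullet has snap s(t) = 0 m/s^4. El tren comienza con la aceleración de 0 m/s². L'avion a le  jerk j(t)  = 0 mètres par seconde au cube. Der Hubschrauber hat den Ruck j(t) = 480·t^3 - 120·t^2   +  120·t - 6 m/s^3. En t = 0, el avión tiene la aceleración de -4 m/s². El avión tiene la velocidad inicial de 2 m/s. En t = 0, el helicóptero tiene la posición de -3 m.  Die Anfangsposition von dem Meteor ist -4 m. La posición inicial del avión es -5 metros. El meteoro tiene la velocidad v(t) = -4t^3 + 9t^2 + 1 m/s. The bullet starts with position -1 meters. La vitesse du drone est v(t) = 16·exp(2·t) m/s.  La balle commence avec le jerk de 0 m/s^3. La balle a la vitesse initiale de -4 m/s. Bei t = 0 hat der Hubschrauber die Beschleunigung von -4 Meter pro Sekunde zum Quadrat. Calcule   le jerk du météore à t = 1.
Nous devons dériver notre équation de la vitesse v(t) = -4·t^3 + 9·t^2 + 1 2 fois. La dérivée de la vitesse donne l'accélération: a(t) = -12·t^2 + 18·t. En dérivant l'accélération, nous obtenons le jerk: j(t) = 18 - 24·t. De l'équation du jerk j(t) = 18 - 24·t, nous substituons t = 1 pour obtenir j = -6.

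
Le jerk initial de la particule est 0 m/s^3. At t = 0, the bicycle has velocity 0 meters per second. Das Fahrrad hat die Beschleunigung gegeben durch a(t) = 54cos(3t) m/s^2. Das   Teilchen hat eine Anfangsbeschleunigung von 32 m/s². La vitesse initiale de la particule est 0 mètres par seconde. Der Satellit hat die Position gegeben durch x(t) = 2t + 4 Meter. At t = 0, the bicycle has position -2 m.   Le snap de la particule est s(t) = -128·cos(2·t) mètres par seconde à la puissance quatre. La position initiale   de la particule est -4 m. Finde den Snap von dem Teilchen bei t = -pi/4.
Wir haben den Snap s(t) = -128·cos(2·t). Durch Einsetzen von t = -pi/4: s(-pi/4) = 0.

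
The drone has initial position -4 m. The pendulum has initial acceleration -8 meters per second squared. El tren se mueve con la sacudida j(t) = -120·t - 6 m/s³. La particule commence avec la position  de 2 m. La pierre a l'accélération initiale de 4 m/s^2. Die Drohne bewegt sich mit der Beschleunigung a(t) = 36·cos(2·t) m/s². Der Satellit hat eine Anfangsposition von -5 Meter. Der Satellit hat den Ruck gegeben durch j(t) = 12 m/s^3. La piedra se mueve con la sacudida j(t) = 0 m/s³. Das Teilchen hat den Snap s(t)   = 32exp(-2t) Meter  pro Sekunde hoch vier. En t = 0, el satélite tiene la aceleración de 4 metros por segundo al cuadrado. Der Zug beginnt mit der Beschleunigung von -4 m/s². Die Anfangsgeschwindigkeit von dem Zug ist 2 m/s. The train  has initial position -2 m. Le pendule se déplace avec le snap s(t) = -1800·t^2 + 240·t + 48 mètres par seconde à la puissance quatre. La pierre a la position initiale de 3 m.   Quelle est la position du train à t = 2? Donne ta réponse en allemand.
Wir müssen unsere Gleichung für den Ruck j(t) = -120·t - 6 3-mal integrieren. Das Integral von dem Ruck ist die Beschleunigung. Mit a(0) = -4 erhalten wir a(t) = -60·t^2 - 6·t - 4. Mit ∫a(t)dt und Anwendung von v(0) = 2, finden wir v(t) = -20·t^3 - 3·t^2 - 4·t + 2. Die Stammfunktion von der Geschwindigkeit ist die Position. Mit x(0) = -2 erhalten wir x(t) = -5·t^4 - t^3 - 2·t^2 + 2·t - 2. Aus der Gleichung für die Position x(t) = -5·t^4 - t^3 - 2·t^2 + 2·t - 2, setzen wir t = 2 ein und erhalten x = -94.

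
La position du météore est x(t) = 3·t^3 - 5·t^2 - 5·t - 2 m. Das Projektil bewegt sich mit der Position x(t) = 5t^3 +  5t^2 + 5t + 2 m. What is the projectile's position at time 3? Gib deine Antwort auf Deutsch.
Mit x(t) = 5·t^3 + 5·t^2 + 5·t + 2 und Einsetzen von t = 3, finden wir x = 197.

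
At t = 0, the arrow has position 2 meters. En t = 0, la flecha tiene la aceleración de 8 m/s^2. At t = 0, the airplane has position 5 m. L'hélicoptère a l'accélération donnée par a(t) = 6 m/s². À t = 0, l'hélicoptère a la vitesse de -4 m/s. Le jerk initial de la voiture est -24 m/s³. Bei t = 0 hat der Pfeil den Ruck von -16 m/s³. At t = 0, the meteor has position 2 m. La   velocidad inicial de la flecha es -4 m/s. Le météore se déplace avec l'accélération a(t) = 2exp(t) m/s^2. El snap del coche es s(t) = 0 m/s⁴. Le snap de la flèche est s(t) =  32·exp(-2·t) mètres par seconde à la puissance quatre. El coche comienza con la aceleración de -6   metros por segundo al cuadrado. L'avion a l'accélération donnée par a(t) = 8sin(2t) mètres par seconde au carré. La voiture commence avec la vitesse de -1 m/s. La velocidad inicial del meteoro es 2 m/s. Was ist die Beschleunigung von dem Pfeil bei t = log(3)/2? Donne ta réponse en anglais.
We need to integrate our snap equation s(t) = 32·exp(-2·t) 2 times. Taking ∫s(t)dt and applying j(0) = -16, we find j(t) = -16·exp(-2·t). Integrating jerk and using the initial condition a(0) = 8, we get a(t) = 8·exp(-2·t). We have acceleration a(t) = 8·exp(-2·t). Substituting t = log(3)/2: a(log(3)/2) = 8/3.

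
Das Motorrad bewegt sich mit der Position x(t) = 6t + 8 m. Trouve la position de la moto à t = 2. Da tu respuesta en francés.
En utilisant x(t) = 6·t + 8 et en substituant t = 2, nous trouvons x = 20.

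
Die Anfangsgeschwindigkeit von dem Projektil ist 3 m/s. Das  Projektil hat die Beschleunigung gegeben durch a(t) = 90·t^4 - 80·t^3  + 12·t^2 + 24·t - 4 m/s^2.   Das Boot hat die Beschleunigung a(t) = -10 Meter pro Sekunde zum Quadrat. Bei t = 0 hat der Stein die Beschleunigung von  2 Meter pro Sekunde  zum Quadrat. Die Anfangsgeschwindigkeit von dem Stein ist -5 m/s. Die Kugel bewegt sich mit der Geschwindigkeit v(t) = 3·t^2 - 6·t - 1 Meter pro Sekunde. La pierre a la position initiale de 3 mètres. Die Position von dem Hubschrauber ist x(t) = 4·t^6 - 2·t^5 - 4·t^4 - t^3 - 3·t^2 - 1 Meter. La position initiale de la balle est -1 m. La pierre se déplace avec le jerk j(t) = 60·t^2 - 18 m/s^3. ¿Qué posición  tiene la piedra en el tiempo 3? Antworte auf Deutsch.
Wir müssen unsere Gleichung für den Ruck j(t) = 60·t^2 - 18 3-mal integrieren. Durch Integration von dem Ruck und Verwendung der Anfangsbedingung a(0) = 2, erhalten wir a(t) = 20·t^3 - 18·t + 2. Die Stammfunktion von der Beschleunigung ist die Geschwindigkeit. Mit v(0) = -5 erhalten wir v(t) = 5·t^4 - 9·t^2 + 2·t - 5. Mit ∫v(t)dt und Anwendung von x(0) = 3, finden wir x(t) = t^5 - 3·t^3 + t^2 - 5·t + 3. Wir haben die Position x(t) = t^5 - 3·t^3 + t^2 - 5·t + 3. Durch Einsetzen von t = 3: x(3) = 159.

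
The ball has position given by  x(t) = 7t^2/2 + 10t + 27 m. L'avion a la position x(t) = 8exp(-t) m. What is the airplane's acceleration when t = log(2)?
Starting from position x(t) = 8·exp(-t), we take 2 derivatives. Differentiating position, we get velocity: v(t) = -8·exp(-t). Taking d/dt of v(t), we find a(t) = 8·exp(-t). We have acceleration a(t) = 8·exp(-t). Substituting t = log(2): a(log(2)) = 4.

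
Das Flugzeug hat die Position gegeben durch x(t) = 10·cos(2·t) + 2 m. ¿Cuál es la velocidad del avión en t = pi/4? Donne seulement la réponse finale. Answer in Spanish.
En t = pi/4, v = -20.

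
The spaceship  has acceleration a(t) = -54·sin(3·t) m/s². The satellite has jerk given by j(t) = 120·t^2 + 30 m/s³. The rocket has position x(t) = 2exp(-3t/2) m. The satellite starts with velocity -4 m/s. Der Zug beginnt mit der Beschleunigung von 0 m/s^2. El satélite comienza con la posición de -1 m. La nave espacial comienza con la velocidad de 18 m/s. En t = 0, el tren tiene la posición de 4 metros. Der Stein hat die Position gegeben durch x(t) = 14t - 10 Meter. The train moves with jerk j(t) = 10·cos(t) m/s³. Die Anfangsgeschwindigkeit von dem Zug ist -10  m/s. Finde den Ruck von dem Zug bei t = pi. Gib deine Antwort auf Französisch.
En utilisant j(t) = 10·cos(t) et en substituant t = pi, nous trouvons j = -10.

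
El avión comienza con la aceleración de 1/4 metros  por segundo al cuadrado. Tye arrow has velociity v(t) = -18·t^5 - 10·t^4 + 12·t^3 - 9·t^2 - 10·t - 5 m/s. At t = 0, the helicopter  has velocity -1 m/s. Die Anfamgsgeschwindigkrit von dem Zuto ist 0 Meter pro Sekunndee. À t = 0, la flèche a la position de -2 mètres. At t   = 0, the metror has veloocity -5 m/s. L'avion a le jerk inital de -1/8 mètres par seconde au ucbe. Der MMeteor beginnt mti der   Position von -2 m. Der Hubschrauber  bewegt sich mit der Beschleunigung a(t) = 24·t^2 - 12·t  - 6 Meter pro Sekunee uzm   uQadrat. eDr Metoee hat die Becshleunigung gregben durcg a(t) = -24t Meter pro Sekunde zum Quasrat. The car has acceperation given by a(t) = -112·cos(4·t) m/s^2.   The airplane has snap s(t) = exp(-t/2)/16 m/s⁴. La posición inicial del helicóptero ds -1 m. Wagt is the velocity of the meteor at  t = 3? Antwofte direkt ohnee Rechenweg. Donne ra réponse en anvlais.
v(3) = -113.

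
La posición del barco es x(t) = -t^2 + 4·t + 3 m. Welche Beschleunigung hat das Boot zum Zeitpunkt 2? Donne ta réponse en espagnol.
Debemos derivar nuestra ecuación de la posición x(t) = -t^2 + 4·t + 3 2 veces. Tomando d/dt de x(t), encontramos v(t) = 4 - 2·t. La derivada de la velocidad da la aceleración: a(t) = -2. De la ecuación de la aceleración a(t) = -2, sustituimos t = 2 para obtener a = -2.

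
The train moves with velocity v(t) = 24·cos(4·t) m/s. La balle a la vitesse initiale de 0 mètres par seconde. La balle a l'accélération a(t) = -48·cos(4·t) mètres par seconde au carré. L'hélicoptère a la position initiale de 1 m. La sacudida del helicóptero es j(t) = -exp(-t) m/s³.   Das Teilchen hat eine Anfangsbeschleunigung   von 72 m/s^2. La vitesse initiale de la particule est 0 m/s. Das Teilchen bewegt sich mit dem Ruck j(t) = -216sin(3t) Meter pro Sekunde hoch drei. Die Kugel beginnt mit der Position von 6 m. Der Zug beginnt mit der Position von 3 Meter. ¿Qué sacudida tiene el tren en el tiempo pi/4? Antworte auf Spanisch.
Para resolver esto, necesitamos tomar 2 derivadas de nuestra ecuación de la velocidad v(t) = 24·cos(4·t). Derivando la velocidad, obtenemos la aceleración: a(t) = -96·sin(4·t). Derivando la aceleración, obtenemos la sacudida: j(t) = -384·cos(4·t). Usando j(t) = -384·cos(4·t) y sustituyendo t = pi/4, encontramos j = 384.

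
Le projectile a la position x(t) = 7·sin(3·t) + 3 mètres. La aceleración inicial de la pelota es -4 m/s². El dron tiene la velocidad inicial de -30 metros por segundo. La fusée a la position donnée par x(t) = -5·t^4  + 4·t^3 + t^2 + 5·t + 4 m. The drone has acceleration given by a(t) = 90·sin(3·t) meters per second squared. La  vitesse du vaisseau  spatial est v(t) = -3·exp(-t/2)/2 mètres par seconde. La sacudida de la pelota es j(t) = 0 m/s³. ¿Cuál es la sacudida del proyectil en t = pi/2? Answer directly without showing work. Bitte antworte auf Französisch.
Le jerk à t = pi/2 est j = 0.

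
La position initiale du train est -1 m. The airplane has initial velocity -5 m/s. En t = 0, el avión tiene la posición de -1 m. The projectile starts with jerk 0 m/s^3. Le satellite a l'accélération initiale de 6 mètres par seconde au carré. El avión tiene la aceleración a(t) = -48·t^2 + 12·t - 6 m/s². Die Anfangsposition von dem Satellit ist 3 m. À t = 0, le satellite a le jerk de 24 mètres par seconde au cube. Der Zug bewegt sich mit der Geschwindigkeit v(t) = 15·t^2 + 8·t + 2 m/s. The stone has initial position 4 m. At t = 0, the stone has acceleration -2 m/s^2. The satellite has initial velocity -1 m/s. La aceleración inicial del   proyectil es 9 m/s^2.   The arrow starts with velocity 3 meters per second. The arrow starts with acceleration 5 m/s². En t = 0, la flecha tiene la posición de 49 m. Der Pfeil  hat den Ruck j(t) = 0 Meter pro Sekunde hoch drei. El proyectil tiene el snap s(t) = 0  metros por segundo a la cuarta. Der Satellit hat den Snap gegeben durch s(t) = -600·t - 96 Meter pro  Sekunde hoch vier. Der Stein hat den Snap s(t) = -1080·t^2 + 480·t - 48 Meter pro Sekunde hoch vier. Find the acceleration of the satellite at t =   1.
Starting from snap s(t) = -600·t - 96, we take 2 integrals. Integrating snap and using the initial condition j(0) = 24, we get j(t) = -300·t^2 - 96·t + 24. The antiderivative of jerk, with a(0) = 6, gives acceleration: a(t) = -100·t^3 - 48·t^2 + 24·t + 6. We have acceleration a(t) = -100·t^3 - 48·t^2 + 24·t + 6. Substituting t = 1: a(1) = -118.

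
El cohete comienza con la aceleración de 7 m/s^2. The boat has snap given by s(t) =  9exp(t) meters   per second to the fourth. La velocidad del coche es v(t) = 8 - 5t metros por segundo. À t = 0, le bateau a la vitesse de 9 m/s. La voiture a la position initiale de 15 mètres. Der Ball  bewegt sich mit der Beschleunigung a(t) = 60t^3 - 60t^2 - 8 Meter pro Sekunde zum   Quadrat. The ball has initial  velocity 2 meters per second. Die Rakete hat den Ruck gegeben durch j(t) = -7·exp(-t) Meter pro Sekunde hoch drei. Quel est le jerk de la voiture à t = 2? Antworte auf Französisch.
En partant de la vitesse v(t) = 8 - 5·t, nous prenons 2 dérivées. En prenant d/dt de v(t), nous trouvons a(t) = -5. En prenant d/dt de a(t), nous trouvons j(t) = 0. En utilisant j(t) = 0 et en substituant t = 2, nous trouvons j = 0.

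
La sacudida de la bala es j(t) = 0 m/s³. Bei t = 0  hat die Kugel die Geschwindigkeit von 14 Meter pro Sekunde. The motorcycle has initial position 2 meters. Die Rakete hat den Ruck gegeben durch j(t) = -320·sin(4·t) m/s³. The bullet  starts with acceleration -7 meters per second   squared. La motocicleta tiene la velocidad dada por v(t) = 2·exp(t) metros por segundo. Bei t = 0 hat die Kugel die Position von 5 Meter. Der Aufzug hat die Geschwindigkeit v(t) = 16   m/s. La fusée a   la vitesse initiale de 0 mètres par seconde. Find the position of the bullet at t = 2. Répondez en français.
Nous devons trouver l'intégrale de notre équation du jerk j(t) = 0 3 fois. En intégrant le jerk et en utilisant la condition initiale a(0) = -7, nous obtenons a(t) = -7. En prenant ∫a(t)dt et en appliquant v(0) = 14, nous trouvons v(t) = 14 - 7·t. L'intégrale de la vitesse est la position. En utilisant x(0) = 5, nous obtenons x(t) = -7·t^2/2 + 14·t + 5. En utilisant x(t) = -7·t^2/2 + 14·t + 5 et en substituant t = 2, nous trouvons x = 19.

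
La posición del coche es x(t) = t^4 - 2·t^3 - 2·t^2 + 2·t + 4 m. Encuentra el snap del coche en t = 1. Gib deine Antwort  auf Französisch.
Pour résoudre ceci, nous devons prendre 4 dérivées de notre équation de la position x(t) = t^4 - 2·t^3 - 2·t^2 + 2·t + 4. En prenant d/dt de x(t), nous trouvons v(t) = 4·t^3 - 6·t^2 - 4·t + 2. En prenant d/dt de v(t), nous trouvons a(t) = 12·t^2 - 12·t - 4. La dérivée de l'accélération donne le jerk: j(t) = 24·t - 12. En prenant d/dt de j(t), nous trouvons s(t) = 24. De l'équation du snap s(t) = 24, nous substituons t = 1 pour obtenir s = 24.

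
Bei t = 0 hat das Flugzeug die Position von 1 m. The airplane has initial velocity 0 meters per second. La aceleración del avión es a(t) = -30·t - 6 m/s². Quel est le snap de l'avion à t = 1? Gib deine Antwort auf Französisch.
En partant de l'accélération a(t) = -30·t - 6, nous prenons 2 dérivées. La dérivée de l'accélération donne le jerk: j(t) = -30. En dérivant le jerk, nous obtenons le snap: s(t) = 0. De l'équation du snap s(t) = 0, nous substituons t = 1 pour obtenir s = 0.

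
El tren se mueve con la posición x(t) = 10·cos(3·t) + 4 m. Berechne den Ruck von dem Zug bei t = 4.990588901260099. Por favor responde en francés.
En partant de la position x(t) = 10·cos(3·t) + 4, nous prenons 3 dérivées. En prenant d/dt de x(t), nous trouvons v(t) = -30·sin(3·t). En dérivant la vitesse, nous obtenons l'accélération: a(t) = -90·cos(3·t). La dérivée de l'accélération donne le jerk: j(t) = 270·sin(3·t). De l'équation du jerk j(t) = 270·sin(3·t), nous substituons t = 4.990588901260099 pour obtenir j = 181.298067335010.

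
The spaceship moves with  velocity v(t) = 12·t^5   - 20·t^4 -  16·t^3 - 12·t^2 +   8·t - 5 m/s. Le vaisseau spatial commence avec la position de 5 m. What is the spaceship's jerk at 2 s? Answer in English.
We must differentiate our velocity equation v(t) = 12·t^5 - 20·t^4 - 16·t^3 - 12·t^2 + 8·t - 5 2 times. The derivative of velocity gives acceleration: a(t) = 60·t^4 - 80·t^3 - 48·t^2 - 24·t + 8. The derivative of acceleration gives jerk: j(t) = 240·t^3 - 240·t^2 - 96·t - 24. From the given jerk equation j(t) = 240·t^3 - 240·t^2 - 96·t - 24, we substitute t = 2 to get j = 744.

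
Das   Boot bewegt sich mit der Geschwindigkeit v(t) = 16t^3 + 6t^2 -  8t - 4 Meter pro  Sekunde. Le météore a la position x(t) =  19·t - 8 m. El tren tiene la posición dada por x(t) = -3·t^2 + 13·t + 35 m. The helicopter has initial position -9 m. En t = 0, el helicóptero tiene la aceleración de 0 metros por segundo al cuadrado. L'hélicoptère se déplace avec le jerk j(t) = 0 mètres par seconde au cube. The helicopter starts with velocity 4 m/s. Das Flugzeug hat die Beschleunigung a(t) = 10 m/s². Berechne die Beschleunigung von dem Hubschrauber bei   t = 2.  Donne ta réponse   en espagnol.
Para resolver esto, necesitamos tomar 1 antiderivada de nuestra ecuación de la sacudida j(t) = 0. Tomando ∫j(t)dt y aplicando a(0) = 0, encontramos a(t) = 0. Usando a(t) = 0 y sustituyendo t = 2, encontramos a = 0.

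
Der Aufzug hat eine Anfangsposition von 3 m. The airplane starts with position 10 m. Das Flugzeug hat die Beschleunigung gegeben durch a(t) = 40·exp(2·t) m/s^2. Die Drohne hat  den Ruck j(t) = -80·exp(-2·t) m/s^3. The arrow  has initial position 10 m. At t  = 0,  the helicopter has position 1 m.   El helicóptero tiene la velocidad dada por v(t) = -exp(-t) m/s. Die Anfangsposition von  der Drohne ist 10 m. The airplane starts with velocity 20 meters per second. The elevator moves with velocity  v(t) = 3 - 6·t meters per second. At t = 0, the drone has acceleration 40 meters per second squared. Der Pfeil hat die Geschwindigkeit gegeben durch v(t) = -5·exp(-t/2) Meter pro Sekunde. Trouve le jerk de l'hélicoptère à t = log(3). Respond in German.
Ausgehend von der Geschwindigkeit v(t) = -exp(-t), nehmen wir 2 Ableitungen. Mit d/dt von v(t) finden wir a(t) = exp(-t). Die Ableitung von der Beschleunigung ergibt den Ruck: j(t) = -exp(-t). Wir haben den Ruck j(t) = -exp(-t). Durch Einsetzen von t = log(3): j(log(3)) = -1/3.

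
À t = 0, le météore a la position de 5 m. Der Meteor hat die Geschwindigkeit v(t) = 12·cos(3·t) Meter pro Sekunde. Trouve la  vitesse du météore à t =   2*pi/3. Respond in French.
De l'équation de la vitesse v(t) = 12·cos(3·t), nous substituons t = 2*pi/3 pour obtenir v = 12.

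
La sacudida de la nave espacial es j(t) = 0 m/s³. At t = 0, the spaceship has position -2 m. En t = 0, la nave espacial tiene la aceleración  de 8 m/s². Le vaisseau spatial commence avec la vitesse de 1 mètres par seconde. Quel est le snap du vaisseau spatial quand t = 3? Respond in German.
Ausgehend von dem Ruck j(t) = 0, nehmen wir 1 Ableitung. Durch Ableiten von dem Ruck erhalten wir den Snap: s(t) = 0. Wir haben den Snap s(t) = 0. Durch Einsetzen von t = 3: s(3) = 0.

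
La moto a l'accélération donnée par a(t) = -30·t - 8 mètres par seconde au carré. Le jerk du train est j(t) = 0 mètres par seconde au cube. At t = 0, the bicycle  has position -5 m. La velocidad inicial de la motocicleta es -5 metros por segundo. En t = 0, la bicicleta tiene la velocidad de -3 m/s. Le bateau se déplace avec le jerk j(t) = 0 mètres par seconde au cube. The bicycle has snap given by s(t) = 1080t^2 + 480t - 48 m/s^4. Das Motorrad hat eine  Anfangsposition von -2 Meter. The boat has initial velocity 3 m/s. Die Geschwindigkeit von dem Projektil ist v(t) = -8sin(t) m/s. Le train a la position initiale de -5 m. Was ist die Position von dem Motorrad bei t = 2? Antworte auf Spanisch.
Para resolver esto, necesitamos tomar 2 antiderivadas de nuestra ecuación de la aceleración a(t) = -30·t - 8. Integrando la aceleración y usando la condición inicial v(0) = -5, obtenemos v(t) = -15·t^2 - 8·t - 5. Integrando la velocidad y usando la condición inicial x(0) = -2, obtenemos x(t) = -5·t^3 - 4·t^2 - 5·t - 2. Usando x(t) = -5·t^3 - 4·t^2 - 5·t - 2 y sustituyendo t = 2, encontramos x = -68.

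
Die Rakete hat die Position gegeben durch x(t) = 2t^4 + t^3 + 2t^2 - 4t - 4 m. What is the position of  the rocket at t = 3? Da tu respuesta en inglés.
Using x(t) = 2·t^4 + t^3 + 2·t^2 - 4·t - 4 and substituting t = 3, we find x = 191.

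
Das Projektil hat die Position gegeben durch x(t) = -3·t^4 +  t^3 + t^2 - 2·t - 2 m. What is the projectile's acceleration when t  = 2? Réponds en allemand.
Um dies zu lösen, müssen wir 2 Ableitungen unserer Gleichung für die Position x(t) = -3·t^4 + t^3 + t^2 - 2·t - 2 nehmen. Mit d/dt von x(t) finden wir v(t) = -12·t^3 + 3·t^2 + 2·t - 2. Mit d/dt von v(t) finden wir a(t) = -36·t^2 + 6·t + 2. Wir haben die Beschleunigung a(t) = -36·t^2 + 6·t + 2. Durch Einsetzen von t = 2: a(2) = -130.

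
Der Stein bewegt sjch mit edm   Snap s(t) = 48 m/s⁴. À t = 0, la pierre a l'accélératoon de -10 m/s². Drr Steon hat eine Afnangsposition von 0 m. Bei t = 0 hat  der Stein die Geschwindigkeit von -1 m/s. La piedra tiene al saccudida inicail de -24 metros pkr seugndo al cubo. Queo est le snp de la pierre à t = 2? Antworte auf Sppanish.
Usando s(t) = 48 y sustituyendo t = 2, encontramos s = 48.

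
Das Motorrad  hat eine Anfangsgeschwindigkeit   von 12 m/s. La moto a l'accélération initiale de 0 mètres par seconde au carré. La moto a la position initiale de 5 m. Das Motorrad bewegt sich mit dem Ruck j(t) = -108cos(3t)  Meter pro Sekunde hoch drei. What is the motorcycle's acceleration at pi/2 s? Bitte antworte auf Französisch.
En partant du jerk j(t) = -108·cos(3·t), nous prenons 1 primitive. En intégrant le jerk et en utilisant la condition initiale a(0) = 0, nous obtenons a(t) = -36·sin(3·t). En utilisant a(t) = -36·sin(3·t) et en substituant t = pi/2, nous trouvons a = 36.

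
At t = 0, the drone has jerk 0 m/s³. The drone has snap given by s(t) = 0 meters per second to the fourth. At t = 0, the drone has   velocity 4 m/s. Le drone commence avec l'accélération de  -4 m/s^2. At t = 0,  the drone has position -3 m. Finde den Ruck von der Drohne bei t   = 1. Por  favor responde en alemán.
Wir müssen die Stammfunktion unserer Gleichung für den Snap s(t) = 0 1-mal finden. Mit ∫s(t)dt und Anwendung von j(0) = 0, finden wir j(t) = 0. Mit j(t) = 0 und Einsetzen von t = 1, finden wir j = 0.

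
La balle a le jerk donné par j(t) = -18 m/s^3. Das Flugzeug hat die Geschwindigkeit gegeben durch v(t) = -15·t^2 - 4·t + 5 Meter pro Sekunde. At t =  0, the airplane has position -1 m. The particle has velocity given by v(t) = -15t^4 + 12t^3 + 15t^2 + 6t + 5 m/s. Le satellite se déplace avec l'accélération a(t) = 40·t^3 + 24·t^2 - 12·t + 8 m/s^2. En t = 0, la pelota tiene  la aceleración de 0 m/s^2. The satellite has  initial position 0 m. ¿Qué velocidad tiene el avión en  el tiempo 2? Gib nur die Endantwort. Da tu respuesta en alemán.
Bei t = 2, v = -63.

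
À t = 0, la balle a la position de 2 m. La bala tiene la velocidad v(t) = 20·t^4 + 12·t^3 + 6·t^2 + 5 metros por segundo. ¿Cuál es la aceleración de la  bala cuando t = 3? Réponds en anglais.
To solve this, we need to take 1 derivative of our velocity equation v(t) = 20·t^4 + 12·t^3 + 6·t^2 + 5. The derivative of velocity gives acceleration: a(t) = 80·t^3 + 36·t^2 + 12·t. Using a(t) = 80·t^3 + 36·t^2 + 12·t and substituting t = 3, we find a = 2520.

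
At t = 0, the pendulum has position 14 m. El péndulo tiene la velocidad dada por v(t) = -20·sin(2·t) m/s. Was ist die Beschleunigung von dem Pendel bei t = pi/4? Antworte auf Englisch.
We must differentiate our velocity equation v(t) = -20·sin(2·t) 1 time. The derivative of velocity gives acceleration: a(t) = -40·cos(2·t). Using a(t) = -40·cos(2·t) and substituting t = pi/4, we find a = 0.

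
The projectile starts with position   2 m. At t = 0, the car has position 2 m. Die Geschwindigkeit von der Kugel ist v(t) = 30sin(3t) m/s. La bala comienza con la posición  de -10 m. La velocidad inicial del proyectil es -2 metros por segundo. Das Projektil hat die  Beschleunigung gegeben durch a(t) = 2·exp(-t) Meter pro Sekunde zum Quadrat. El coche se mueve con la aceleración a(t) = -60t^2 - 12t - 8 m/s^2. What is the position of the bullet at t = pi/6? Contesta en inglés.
We need to integrate our velocity equation v(t) = 30·sin(3·t) 1 time. Finding the integral of v(t) and using x(0) = -10: x(t) = -10·cos(3·t). Using x(t) = -10·cos(3·t) and substituting t = pi/6, we find x = 0.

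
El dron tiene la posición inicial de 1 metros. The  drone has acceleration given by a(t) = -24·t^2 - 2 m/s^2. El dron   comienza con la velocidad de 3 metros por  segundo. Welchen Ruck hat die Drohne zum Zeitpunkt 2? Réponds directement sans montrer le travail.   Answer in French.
À t = 2, j = -96.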